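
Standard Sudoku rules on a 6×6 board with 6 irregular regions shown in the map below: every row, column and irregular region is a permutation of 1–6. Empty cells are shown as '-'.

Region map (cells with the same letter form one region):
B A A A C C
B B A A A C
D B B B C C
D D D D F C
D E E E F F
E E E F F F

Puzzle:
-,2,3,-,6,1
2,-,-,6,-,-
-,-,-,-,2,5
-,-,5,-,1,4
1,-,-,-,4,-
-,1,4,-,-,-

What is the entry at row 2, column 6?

row 2, column 3 = 1: row 2 has {2,6}; col 3 has {3,4,5}; region has {2,3,6} → only 1 remains.
row 2, column 5 = 5: row 2 has {1,2,6}; col 5 has {1,2,4,6}; region has {1,2,3,6} → only 5 remains.
row 2, column 6 = 3: row 2 has {1,2,5,6}; col 6 has {1,4,5}; region has {1,2,4,5,6} → only 3 remains.

3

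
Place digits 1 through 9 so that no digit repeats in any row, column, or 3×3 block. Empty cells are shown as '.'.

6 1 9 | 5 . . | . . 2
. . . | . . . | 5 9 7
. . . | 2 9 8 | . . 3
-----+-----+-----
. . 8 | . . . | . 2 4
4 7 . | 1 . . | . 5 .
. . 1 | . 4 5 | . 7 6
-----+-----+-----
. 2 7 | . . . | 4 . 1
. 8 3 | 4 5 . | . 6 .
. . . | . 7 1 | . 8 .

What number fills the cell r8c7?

r1c5 = 3: row 1 has {1,2,5,6,9}; col 5 has {4,5,7,9}; box has {2,5,8,9} → only 3 remains.
r1c7 = 8: row 1 has {1,2,3,5,6,9}; col 7 has {4,5}; box has {2,3,5,7,9} → only 8 remains.
r1c8 = 4: row 1 has {1,2,3,5,6,8,9}; col 8 has {2,5,6,7,8,9}; box has {2,3,5,7,8,9} → only 4 remains.
r2c4 = 6: row 2 has {5,7,9}; col 4 has {1,2,4,5}; box has {2,3,5,8,9} → only 6 remains.
r2c5 = 1: row 2 has {5,6,7,9}; col 5 has {3,4,5,7,9}; box has {2,3,5,6,8,9} → only 1 remains.
r2c6 = 4: row 2 has {1,5,6,7,9}; col 6 has {1,5,8}; box has {1,2,3,5,6,8,9} → only 4 remains.
r3c8 = 1: row 3 has {2,3,8,9}; col 8 has {2,4,5,6,7,8,9}; box has {2,3,4,5,7,8,9} → only 1 remains.
r4c5 = 6: row 4 has {2,4,8}; col 5 has {1,3,4,5,7,9}; box has {1,4,5} → only 6 remains.
r7c5 = 8: row 7 has {1,2,4,7}; col 5 has {1,3,4,5,6,7,9}; box has {1,4,5,7} → only 8 remains.
r7c8 = 3: row 7 has {1,2,4,7,8}; col 8 has {1,2,4,5,6,7,8,9}; box has {1,4,6,8} → only 3 remains.
r8c9 = 9: row 8 has {3,4,5,6,8}; col 9 has {1,2,3,4,6,7}; box has {1,3,4,6,8} → only 9 remains.
r9c7 = 2: row 9 has {1,7,8}; col 7 has {4,5,8}; box has {1,3,4,6,8,9} → only 2 remains.
r9c9 = 5: row 9 has {1,2,7,8}; col 9 has {1,2,3,4,6,7,9}; box has {1,2,3,4,6,8,9} → only 5 remains.
r1c6 = 7: row 1 has {1,2,3,4,5,6,8,9}; col 6 has {1,4,5,8}; box has {1,2,3,4,5,6,8,9} → only 7 remains.
r2c2 = 3: row 2 has {1,4,5,6,7,9}; col 2 has {1,2,7,8}; box has {1,6,9} → only 3 remains.
r2c3 = 2: row 2 has {1,3,4,5,6,7,9}; col 3 has {1,3,7,8,9}; box has {1,3,6,9} → only 2 remains.
r3c7 = 6: row 3 has {1,2,3,8,9}; col 7 has {2,4,5,8}; box has {1,2,3,4,5,7,8,9} → only 6 remains.
r5c3 = 6: row 5 has {1,4,5,7}; col 3 has {1,2,3,7,8,9}; box has {1,4,7,8} → only 6 remains.
r5c5 = 2: row 5 has {1,4,5,6,7}; col 5 has {1,3,4,5,6,7,8,9}; box has {1,4,5,6} → only 2 remains.
r5c9 = 8: row 5 has {1,2,4,5,6,7}; col 9 has {1,2,3,4,5,6,7,9}; box has {2,4,5,6,7} → only 8 remains.
r6c2 = 9: row 6 has {1,4,5,6,7}; col 2 has {1,2,3,7,8}; box has {1,4,6,7,8} → only 9 remains.
r6c7 = 3: row 6 has {1,4,5,6,7,9}; col 7 has {2,4,5,6,8}; box has {2,4,5,6,7,8} → only 3 remains.
r7c4 = 9: row 7 has {1,2,3,4,7,8}; col 4 has {1,2,4,5,6}; box has {1,4,5,7,8} → only 9 remains.
r7c6 = 6: row 7 has {1,2,3,4,7,8,9}; col 6 has {1,4,5,7,8}; box has {1,4,5,7,8,9} → only 6 remains.
r8c1 = 1: row 8 has {3,4,5,6,8,9}; col 1 has {4,6}; box has {2,3,7,8} → only 1 remains.
r8c6 = 2: row 8 has {1,3,4,5,6,8,9}; col 6 has {1,4,5,6,7,8}; box has {1,4,5,6,7,8,9} → only 2 remains.
r8c7 = 7: row 8 has {1,2,3,4,5,6,8,9}; col 7 has {2,3,4,5,6,8}; box has {1,2,3,4,5,6,8,9} → only 7 remains.

7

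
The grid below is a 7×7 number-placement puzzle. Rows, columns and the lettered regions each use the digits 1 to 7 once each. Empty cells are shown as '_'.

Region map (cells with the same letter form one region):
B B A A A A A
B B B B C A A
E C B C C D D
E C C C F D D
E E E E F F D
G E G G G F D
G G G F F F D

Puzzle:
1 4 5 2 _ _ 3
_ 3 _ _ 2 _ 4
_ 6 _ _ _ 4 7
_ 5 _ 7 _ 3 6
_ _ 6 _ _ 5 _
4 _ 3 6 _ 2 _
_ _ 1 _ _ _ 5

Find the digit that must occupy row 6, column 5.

row 2, column 3 = 7: row 2 has {2,3,4}; col 3 has {1,3,5,6}; region has {1,3,4} → only 7 remains.
row 2, column 4 = 5: row 2 has {2,3,4,7}; col 4 has {2,6,7}; region has {1,3,4,7} → only 5 remains.
row 3, column 3 = 2: row 3 has {4,6,7}; col 3 has {1,3,5,6,7}; region has {1,3,4,5,7} → only 2 remains.
row 4, column 1 = 2: row 4 has {3,5,6,7}; col 1 has {1,4}; region has {6} → only 2 remains.
row 4, column 3 = 4: row 4 has {2,3,5,6,7}; col 3 has {1,2,3,5,6,7}; region has {2,5,6,7} → only 4 remains.
row 4, column 5 = 1: row 4 has {2,3,4,5,6,7}; col 5 has {2}; region has {2,5} → only 1 remains.
row 6, column 7 = 1: row 6 has {2,3,4,6}; col 7 has {3,4,5,6,7}; region has {3,4,5,6,7} → only 1 remains.
row 7, column 1 = 7: row 7 has {1,5}; col 1 has {1,2,4}; region has {1,3,4,6} → only 7 remains.
row 7, column 2 = 2: row 7 has {1,5,7}; col 2 has {3,4,5,6}; region has {1,3,4,6,7} → only 2 remains.
row 7, column 6 = 6: row 7 has {1,2,5,7}; col 6 has {2,3,4,5}; region has {1,2,5} → only 6 remains.
row 1, column 6 = 7: row 1 has {1,2,3,4,5}; col 6 has {2,3,4,5,6}; region has {2,3,4,5} → only 7 remains.
row 2, column 1 = 6: row 2 has {2,3,4,5,7}; col 1 has {1,2,4,7}; region has {1,2,3,4,5,7} → only 6 remains.
row 2, column 6 = 1: row 2 has {2,3,4,5,6,7}; col 6 has {2,3,4,5,6,7}; region has {2,3,4,5,7} → only 1 remains.
row 3, column 5 = 3: row 3 has {2,4,6,7}; col 5 has {1,2}; region has {2,4,5,6,7} → only 3 remains.
row 5, column 1 = 3: row 5 has {5,6}; col 1 has {1,2,4,6,7}; region has {2,6} → only 3 remains.
row 5, column 7 = 2: row 5 has {3,5,6}; col 7 has {1,3,4,5,6,7}; region has {1,3,4,5,6,7} → only 2 remains.
row 6, column 2 = 7: row 6 has {1,2,3,4,6}; col 2 has {2,3,4,5,6}; region has {2,3,6} → only 7 remains.
row 6, column 5 = 5: row 6 has {1,2,3,4,6,7}; col 5 has {1,2,3}; region has {1,2,3,4,6,7} → only 5 remains.

5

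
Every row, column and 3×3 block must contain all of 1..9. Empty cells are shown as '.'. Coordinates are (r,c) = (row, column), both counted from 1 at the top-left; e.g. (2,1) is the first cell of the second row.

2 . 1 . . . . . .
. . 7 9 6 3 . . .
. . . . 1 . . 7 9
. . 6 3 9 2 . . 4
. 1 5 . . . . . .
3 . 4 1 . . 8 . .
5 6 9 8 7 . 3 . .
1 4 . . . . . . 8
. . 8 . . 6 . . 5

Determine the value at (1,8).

8

(3,3) = 3: row 3 has {1,7,9}; col 3 has {1,4,5,6,7,8,9}; box has {1,2,7} → only 3 remains.
(6,5) = 5: row 6 has {1,3,4,8}; col 5 has {1,6,7,9}; box has {1,2,3,9} → only 5 remains.
(6,6) = 7: row 6 has {1,3,4,5,8}; col 6 has {2,3,6}; box has {1,2,3,5,9} → only 7 remains.
(8,3) = 2: row 8 has {1,4,8}; col 3 has {1,3,4,5,6,7,8,9}; box has {1,4,5,6,8,9} → only 2 remains.
(8,4) = 5: row 8 has {1,2,4,8}; col 4 has {1,3,8,9}; box has {6,7,8} → only 5 remains.
(8,5) = 3: row 8 has {1,2,4,5,8}; col 5 has {1,5,6,7,9}; box has {5,6,7,8} → only 3 remains.
(8,6) = 9: row 8 has {1,2,3,4,5,8}; col 6 has {2,3,6,7}; box has {3,5,6,7,8} → only 9 remains.
(8,8) = 6: row 8 has {1,2,3,4,5,8,9}; col 8 has {7}; box has {3,5,8} → only 6 remains.
(9,1) = 7: row 9 has {5,6,8}; col 1 has {1,2,3,5}; box has {1,2,4,5,6,8,9} → only 7 remains.
(9,2) = 3: row 9 has {5,6,7,8}; col 2 has {1,4,6}; box has {1,2,4,5,6,7,8,9} → only 3 remains.
(4,1) = 8: row 4 has {2,3,4,6,9}; col 1 has {1,2,3,5,7}; box has {1,3,4,5,6} → only 8 remains.
(4,2) = 7: row 4 has {2,3,4,6,8,9}; col 2 has {1,3,4,6}; box has {1,3,4,5,6,8} → only 7 remains.
(5,1) = 9: row 5 has {1,5}; col 1 has {1,2,3,5,7,8}; box has {1,3,4,5,6,7,8} → only 9 remains.
(6,2) = 2: row 6 has {1,3,4,5,7,8}; col 2 has {1,3,4,6,7}; box has {1,3,4,5,6,7,8,9} → only 2 remains.
(6,8) = 9: row 6 has {1,2,3,4,5,7,8}; col 8 has {6,7}; box has {4,8} → only 9 remains.
(6,9) = 6: row 6 has {1,2,3,4,5,7,8,9}; col 9 has {4,5,8,9}; box has {4,8,9} → only 6 remains.
(8,7) = 7: row 8 has {1,2,3,4,5,6,8,9}; col 7 has {3,8}; box has {3,5,6,8} → only 7 remains.
(1,9) = 3: row 1 has {1,2}; col 9 has {4,5,6,8,9}; box has {7,9} → only 3 remains.
(2,1) = 4: row 2 has {3,6,7,9}; col 1 has {1,2,3,5,7,8,9}; box has {1,2,3,7} → only 4 remains.
(3,1) = 6: row 3 has {1,3,7,9}; col 1 has {1,2,3,4,5,7,8,9}; box has {1,2,3,4,7} → only 6 remains.
(5,7) = 2: row 5 has {1,5,9}; col 7 has {3,7,8}; box has {4,6,8,9} → only 2 remains.
(5,8) = 3: row 5 has {1,2,5,9}; col 8 has {6,7,9}; box has {2,4,6,8,9} → only 3 remains.
(5,9) = 7: row 5 has {1,2,3,5,9}; col 9 has {3,4,5,6,8,9}; box has {2,3,4,6,8,9} → only 7 remains.
(1,7) = 6: in row 1, 6 can only go here (every other open cell in that row sees a 6).
(1,4) = 7: in row 1, 7 can only go here (every other open cell in that row sees a 7).
(1,2) = 9: in row 1, 9 can only go here (every other open cell in that row sees a 9).
(3,4) = 2: in row 3, 2 can only go here (every other open cell in that row sees a 2).
(9,4) = 4: row 9 has {3,5,6,7,8}; col 4 has {1,2,3,5,7,8,9}; box has {3,5,6,7,8,9} → only 4 remains.
(9,5) = 2: row 9 has {3,4,5,6,7,8}; col 5 has {1,3,5,6,7,9}; box has {3,4,5,6,7,8,9} → only 2 remains.
(9,8) = 1: row 9 has {2,3,4,5,6,7,8}; col 8 has {3,6,7,9}; box has {3,5,6,7,8} → only 1 remains.
(4,8) = 5: row 4 has {2,3,4,6,7,8,9}; col 8 has {1,3,6,7,9}; box has {2,3,4,6,7,8,9} → only 5 remains.
(5,4) = 6: row 5 has {1,2,3,5,7,9}; col 4 has {1,2,3,4,5,7,8,9}; box has {1,2,3,5,7,9} → only 6 remains.
(7,6) = 1: row 7 has {3,5,6,7,8,9}; col 6 has {2,3,6,7,9}; box has {2,3,4,5,6,7,8,9} → only 1 remains.
(7,9) = 2: row 7 has {1,3,5,6,7,8,9}; col 9 has {3,4,5,6,7,8,9}; box has {1,3,5,6,7,8} → only 2 remains.
(9,7) = 9: row 9 has {1,2,3,4,5,6,7,8}; col 7 has {2,3,6,7,8}; box has {1,2,3,5,6,7,8} → only 9 remains.
(2,9) = 1: row 2 has {3,4,6,7,9}; col 9 has {2,3,4,5,6,7,8,9}; box has {3,6,7,9} → only 1 remains.
(4,7) = 1: row 4 has {2,3,4,5,6,7,8,9}; col 7 has {2,3,6,7,8,9}; box has {2,3,4,5,6,7,8,9} → only 1 remains.
(7,8) = 4: row 7 has {1,2,3,5,6,7,8,9}; col 8 has {1,3,5,6,7,9}; box has {1,2,3,5,6,7,8,9} → only 4 remains.
(1,8) = 8: row 1 has {1,2,3,6,7,9}; col 8 has {1,3,4,5,6,7,9}; box has {1,3,6,7,9} → only 8 remains.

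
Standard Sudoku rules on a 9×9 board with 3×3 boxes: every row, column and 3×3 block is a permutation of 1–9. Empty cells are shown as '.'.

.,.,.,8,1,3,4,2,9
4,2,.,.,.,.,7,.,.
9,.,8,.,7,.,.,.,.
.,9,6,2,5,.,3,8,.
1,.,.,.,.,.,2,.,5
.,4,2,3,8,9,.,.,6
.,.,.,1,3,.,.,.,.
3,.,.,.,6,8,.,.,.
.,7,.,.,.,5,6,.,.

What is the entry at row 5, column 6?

7

row 2, column 5 = 9: row 2 has {2,4,7}; col 5 has {1,3,5,6,7,8}; box has {1,3,7,8} → only 9 remains.
row 2, column 6 = 6: row 2 has {2,4,7,9}; col 6 has {3,5,8,9}; box has {1,3,7,8,9} → only 6 remains.
row 4, column 1 = 7: row 4 has {2,3,5,6,8,9}; col 1 has {1,3,4,9}; box has {1,2,4,6,9} → only 7 remains.
row 5, column 3 = 3: row 5 has {1,2,5}; col 3 has {2,6,8}; box has {1,2,4,6,7,9} → only 3 remains.
row 5, column 5 = 4: row 5 has {1,2,3,5}; col 5 has {1,3,5,6,7,8,9}; box has {2,3,5,8,9} → only 4 remains.
row 5, column 6 = 7: row 5 has {1,2,3,4,5}; col 6 has {3,5,6,8,9}; box has {2,3,4,5,8,9} → only 7 remains.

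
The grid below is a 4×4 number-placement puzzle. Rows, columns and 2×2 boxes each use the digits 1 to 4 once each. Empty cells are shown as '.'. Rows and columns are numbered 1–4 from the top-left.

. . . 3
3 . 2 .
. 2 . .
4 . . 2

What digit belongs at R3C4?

R3C1 = 1: row 3 has {2}; col 1 has {3,4}; box has {2,4} → only 1 remains.
R3C4 = 4: row 3 has {1,2}; col 4 has {2,3}; box has {2} → only 4 remains.

4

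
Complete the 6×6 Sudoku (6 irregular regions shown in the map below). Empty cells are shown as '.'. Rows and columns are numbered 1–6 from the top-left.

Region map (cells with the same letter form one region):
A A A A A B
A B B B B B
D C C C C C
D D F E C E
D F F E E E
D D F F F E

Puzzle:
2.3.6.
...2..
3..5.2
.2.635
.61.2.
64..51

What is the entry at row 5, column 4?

row 1, column 6 = 4 (sole candidate).
row 2, column 5 = 1 (sole candidate).
row 3, column 2 = 1 (sole candidate).
row 3, column 5 = 4 (sole candidate).
row 4, column 1 = 1 (sole candidate).
row 4, column 3 = 4 (sole candidate).
row 5, column 1 = 5 (sole candidate).
row 5, column 6 = 3 (sole candidate).
row 6, column 3 = 2 (sole candidate).
row 6, column 4 = 3 (sole candidate).
row 1, column 2 = 5 (sole candidate).
row 1, column 4 = 1 (sole candidate).
row 2, column 1 = 4 (sole candidate).
row 2, column 2 = 3 (sole candidate).
row 2, column 6 = 6 (sole candidate).
row 3, column 3 = 6 (sole candidate).
row 5, column 4 = 4: row 5 has {1,2,3,5,6}; col 4 has {1,2,3,5,6}; region has {1,2,3,5,6} → only 4 remains.

4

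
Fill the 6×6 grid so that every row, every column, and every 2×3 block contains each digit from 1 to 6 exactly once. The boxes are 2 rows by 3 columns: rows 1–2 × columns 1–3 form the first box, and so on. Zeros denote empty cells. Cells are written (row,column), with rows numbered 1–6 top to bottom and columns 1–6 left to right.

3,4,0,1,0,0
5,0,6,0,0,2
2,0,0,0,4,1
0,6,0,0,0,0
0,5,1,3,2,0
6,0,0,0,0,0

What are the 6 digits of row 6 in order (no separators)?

623514

(1,3) = 2 (sole candidate).
(2,2) = 1 (sole candidate).
(2,4) = 4 (sole candidate).
(2,5) = 3 (sole candidate).
(3,2) = 3 (sole candidate).
(3,3) = 5 (sole candidate).
(3,4) = 6 (sole candidate).
(4,3) = 4 (sole candidate).
(4,5) = 5 (sole candidate).
(4,6) = 3 (sole candidate).
(5,1) = 4 (sole candidate).
(5,6) = 6 (sole candidate).
(6,2) = 2: row 6 has {6}; col 2 has {1,3,4,5,6}; box has {1,4,5,6} → only 2 remains.
(6,3) = 3: row 6 has {2,6}; col 3 has {1,2,4,5,6}; box has {1,2,4,5,6} → only 3 remains.
(6,4) = 5: row 6 has {2,3,6}; col 4 has {1,3,4,6}; box has {2,3,6} → only 5 remains.
(6,5) = 1: row 6 has {2,3,5,6}; col 5 has {2,3,4,5}; box has {2,3,5,6} → only 1 remains.
(6,6) = 4: row 6 has {1,2,3,5,6}; col 6 has {1,2,3,6}; box has {1,2,3,5,6} → only 4 remains.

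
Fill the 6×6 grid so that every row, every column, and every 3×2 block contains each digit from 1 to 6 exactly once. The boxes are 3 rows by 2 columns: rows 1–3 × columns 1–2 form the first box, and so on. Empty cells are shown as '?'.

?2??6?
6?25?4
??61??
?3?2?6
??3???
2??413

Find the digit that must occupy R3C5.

2

R1C3 = 4 (sole candidate).
R1C4 = 3 (sole candidate).
R2C2 = 1 (sole candidate).
R2C5 = 3 (sole candidate).
R5C4 = 6 (sole candidate).
R6C3 = 5 (sole candidate).
R1C1 = 5 (sole candidate).
R1C6 = 1 (sole candidate).
R3C2 = 4 (sole candidate).
R4C3 = 1 (sole candidate).
R5C2 = 5 (sole candidate).
R5C6 = 2 (sole candidate).
R6C2 = 6 (sole candidate).
R3C1 = 3 (sole candidate).
R3C6 = 5 (sole candidate).
R4C1 = 4 (sole candidate).
R4C5 = 5 (sole candidate).
R5C1 = 1 (sole candidate).
R5C5 = 4 (sole candidate).
R3C5 = 2: row 3 has {1,3,4,5,6}; col 5 has {1,3,4,5,6}; box has {1,3,4,5,6} → only 2 remains.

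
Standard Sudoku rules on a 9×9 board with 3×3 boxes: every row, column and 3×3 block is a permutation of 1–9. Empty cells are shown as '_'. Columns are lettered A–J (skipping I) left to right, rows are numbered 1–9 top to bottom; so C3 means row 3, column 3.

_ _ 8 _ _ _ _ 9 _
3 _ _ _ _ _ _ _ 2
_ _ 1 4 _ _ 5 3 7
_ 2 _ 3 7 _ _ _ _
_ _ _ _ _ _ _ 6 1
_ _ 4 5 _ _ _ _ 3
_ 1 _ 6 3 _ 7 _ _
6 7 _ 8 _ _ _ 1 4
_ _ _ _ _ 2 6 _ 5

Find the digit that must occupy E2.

6

J1 = 6 (sole candidate).
H9 = 8 (sole candidate).
H2 = 4 (sole candidate).
H4 = 5 (sole candidate).
H7 = 2 (sole candidate).
J7 = 9 (sole candidate).
G8 = 3 (sole candidate).
G1 = 1 (sole candidate).
G2 = 8 (sole candidate).
J4 = 8 (sole candidate).
H6 = 7 (sole candidate).
C7 = 5 (sole candidate).
F7 = 4 (sole candidate).
A7 = 8 (sole candidate).
F1 = 3 (hidden single in row 1).
G4 = 4 (hidden single in row 4).
E5 = 4 (hidden single in row 5).
C8 = 2 (hidden single in row 8).
D9 = 7 (hidden single in row 9).
D1 = 2 (sole candidate).
E1 = 5 (sole candidate).
D5 = 9 (sole candidate).
F5 = 8 (sole candidate).
G5 = 2 (sole candidate).
G6 = 9 (sole candidate).
E8 = 9 (sole candidate).
F8 = 5 (sole candidate).
E9 = 1 (sole candidate).
B1 = 4 (sole candidate).
D2 = 1 (sole candidate).
E2 = 6: row 2 has {1,2,3,4,8}; col 5 has {1,3,4,5,7,9}; box has {1,2,3,4,5} → only 6 remains.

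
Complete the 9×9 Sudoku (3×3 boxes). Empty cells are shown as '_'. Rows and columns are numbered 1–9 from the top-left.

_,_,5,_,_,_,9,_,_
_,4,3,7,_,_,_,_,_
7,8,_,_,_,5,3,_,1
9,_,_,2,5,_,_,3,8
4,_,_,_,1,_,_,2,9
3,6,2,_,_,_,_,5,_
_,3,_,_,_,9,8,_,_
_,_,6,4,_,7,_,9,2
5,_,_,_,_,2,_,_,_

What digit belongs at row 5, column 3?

row 3, column 3 = 9 (sole candidate).
row 3, column 4 = 6 (sole candidate).
row 3, column 8 = 4 (sole candidate).
row 7, column 5 = 6 (sole candidate).
row 8, column 2 = 1 (sole candidate).
row 8, column 7 = 5 (sole candidate).
row 1, column 2 = 2 (sole candidate).
row 3, column 5 = 2 (sole candidate).
row 4, column 2 = 7 (sole candidate).
row 4, column 3 = 1 (sole candidate).
row 5, column 2 = 5 (sole candidate).
row 5, column 3 = 8: row 5 has {1,2,4,5,9}; col 3 has {1,2,3,5,6,9}; box has {1,2,3,4,5,6,7,9} → only 8 remains.

8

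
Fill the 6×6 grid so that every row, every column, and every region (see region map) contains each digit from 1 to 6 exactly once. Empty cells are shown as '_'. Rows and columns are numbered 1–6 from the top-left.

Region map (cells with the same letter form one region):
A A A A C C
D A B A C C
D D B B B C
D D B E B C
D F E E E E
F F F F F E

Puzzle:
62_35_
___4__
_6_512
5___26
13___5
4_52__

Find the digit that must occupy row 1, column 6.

row 1, column 3 = 1 (sole candidate).
row 1, column 6 = 4: row 1 has {1,2,3,5,6}; col 6 has {2,5,6}; region has {2,5,6} → only 4 remains.

4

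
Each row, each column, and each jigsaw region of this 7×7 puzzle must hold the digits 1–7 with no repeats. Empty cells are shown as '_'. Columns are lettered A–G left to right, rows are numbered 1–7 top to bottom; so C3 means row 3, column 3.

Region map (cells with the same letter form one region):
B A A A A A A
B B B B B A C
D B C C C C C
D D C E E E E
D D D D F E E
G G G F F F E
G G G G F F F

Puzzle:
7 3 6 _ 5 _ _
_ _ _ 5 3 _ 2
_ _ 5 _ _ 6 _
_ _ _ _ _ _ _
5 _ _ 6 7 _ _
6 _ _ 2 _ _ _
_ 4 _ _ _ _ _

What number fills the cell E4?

2

F1 = 2: in row 1, 2 can only go here (every other open cell in that row sees a 2).
B2 = 6: in row 2, 6 can only go here (every other open cell in that row sees a 6).
F2 = 7: in row 2, 7 can only go here (every other open cell in that row sees a 7).
B6 = 5: in column 2, 5 can only go here (every other open cell in that column sees a 5).
B4 = 7: in column 2, 7 can only go here (every other open cell in that column sees a 7).
E4 = 2: in column 5, 2 can only go here (every other open cell in that column sees a 2).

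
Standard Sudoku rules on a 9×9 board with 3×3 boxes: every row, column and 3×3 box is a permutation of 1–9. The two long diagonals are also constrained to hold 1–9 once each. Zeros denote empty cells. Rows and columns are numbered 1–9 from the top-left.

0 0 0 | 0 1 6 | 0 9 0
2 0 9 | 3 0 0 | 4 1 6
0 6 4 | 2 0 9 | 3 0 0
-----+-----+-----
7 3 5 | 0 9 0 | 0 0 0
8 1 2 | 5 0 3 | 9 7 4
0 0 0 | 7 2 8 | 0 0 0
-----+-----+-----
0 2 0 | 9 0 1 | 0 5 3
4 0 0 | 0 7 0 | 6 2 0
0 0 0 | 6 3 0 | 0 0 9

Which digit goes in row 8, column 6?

5

row 3, column 8 = 8 (sole candidate).
row 4, column 4 = 1 (sole candidate).
row 4, column 6 = 4 (sole candidate).
row 4, column 8 = 6 (sole candidate).
row 5, column 5 = 6 (sole candidate).
row 6, column 3 = 6 (sole candidate).
row 6, column 8 = 3 (sole candidate).
row 7, column 1 = 6 (sole candidate).
row 7, column 3 = 8 (sole candidate).
row 7, column 5 = 4 (sole candidate).
row 7, column 7 = 7 (sole candidate).
row 8, column 4 = 8 (sole candidate).
row 8, column 6 = 5: row 8 has {2,4,6,7,8}; col 6 has {1,3,4,6,8,9}; box has {1,3,4,6,7,8,9} → only 5 remains.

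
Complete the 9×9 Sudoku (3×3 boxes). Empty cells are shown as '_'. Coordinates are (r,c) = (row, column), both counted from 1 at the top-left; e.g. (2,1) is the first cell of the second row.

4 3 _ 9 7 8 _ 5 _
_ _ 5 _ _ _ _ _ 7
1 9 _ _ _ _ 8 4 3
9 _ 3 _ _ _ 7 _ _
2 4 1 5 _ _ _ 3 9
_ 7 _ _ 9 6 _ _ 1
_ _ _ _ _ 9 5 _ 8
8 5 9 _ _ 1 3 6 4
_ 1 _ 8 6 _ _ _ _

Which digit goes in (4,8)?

8

(2,1) = 6: row 2 has {5,7}; col 1 has {1,2,4,8,9}; box has {1,3,4,5,9} → only 6 remains.
(5,5) = 8: row 5 has {1,2,3,4,5,9}; col 5 has {6,7,9}; box has {5,6,9} → only 8 remains.
(5,6) = 7: row 5 has {1,2,3,4,5,8,9}; col 6 has {1,6,8,9}; box has {5,6,8,9} → only 7 remains.
(5,7) = 6: row 5 has {1,2,3,4,5,7,8,9}; col 7 has {3,5,7,8}; box has {1,3,7,9} → only 6 remains.
(6,1) = 5: row 6 has {1,6,7,9}; col 1 has {1,2,4,6,8,9}; box has {1,2,3,4,7,9} → only 5 remains.
(6,3) = 8: row 6 has {1,5,6,7,9}; col 3 has {1,3,5,9}; box has {1,2,3,4,5,7,9} → only 8 remains.
(6,8) = 2: row 6 has {1,5,6,7,8,9}; col 8 has {3,4,5,6}; box has {1,3,6,7,9} → only 2 remains.
(8,5) = 2: row 8 has {1,3,4,5,6,8,9}; col 5 has {6,7,8,9}; box has {1,6,8,9} → only 2 remains.
(9,9) = 2: row 9 has {1,6,8}; col 9 has {1,3,4,7,8,9}; box has {3,4,5,6,8} → only 2 remains.
(1,3) = 2: row 1 has {3,4,5,7,8,9}; col 3 has {1,3,5,8,9}; box has {1,3,4,5,6,9} → only 2 remains.
(1,7) = 1: row 1 has {2,3,4,5,7,8,9}; col 7 has {3,5,6,7,8}; box has {3,4,5,7,8} → only 1 remains.
(1,9) = 6: row 1 has {1,2,3,4,5,7,8,9}; col 9 has {1,2,3,4,7,8,9}; box has {1,3,4,5,7,8} → only 6 remains.
(2,2) = 8: row 2 has {5,6,7}; col 2 has {1,3,4,5,7,9}; box has {1,2,3,4,5,6,9} → only 8 remains.
(2,8) = 9: row 2 has {5,6,7,8}; col 8 has {2,3,4,5,6}; box has {1,3,4,5,6,7,8} → only 9 remains.
(3,3) = 7: row 3 has {1,3,4,8,9}; col 3 has {1,2,3,5,8,9}; box has {1,2,3,4,5,6,8,9} → only 7 remains.
(3,5) = 5: row 3 has {1,3,4,7,8,9}; col 5 has {2,6,7,8,9}; box has {7,8,9} → only 5 remains.
(3,6) = 2: row 3 has {1,3,4,5,7,8,9}; col 6 has {1,6,7,8,9}; box has {5,7,8,9} → only 2 remains.
(4,2) = 6: row 4 has {3,7,9}; col 2 has {1,3,4,5,7,8,9}; box has {1,2,3,4,5,7,8,9} → only 6 remains.
(4,6) = 4: row 4 has {3,6,7,9}; col 6 has {1,2,6,7,8,9}; box has {5,6,7,8,9} → only 4 remains.
(4,8) = 8: row 4 has {3,4,6,7,9}; col 8 has {2,3,4,5,6,9}; box has {1,2,3,6,7,9} → only 8 remains.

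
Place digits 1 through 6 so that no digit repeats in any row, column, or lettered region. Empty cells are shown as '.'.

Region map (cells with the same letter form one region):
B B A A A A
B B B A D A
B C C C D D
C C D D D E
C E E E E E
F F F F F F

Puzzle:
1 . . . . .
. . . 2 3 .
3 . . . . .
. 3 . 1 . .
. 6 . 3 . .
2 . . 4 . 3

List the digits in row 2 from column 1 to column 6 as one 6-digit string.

r1c2 = 2: in row 1, 2 can only go here (every other open cell in that row sees a 2).
r1c3 = 3: in row 1, 3 can only go here (every other open cell in that row sees a 3).
r2c6 = 1: in row 2, 1 can only go here (every other open cell in that row sees a 1).
r3c3 = 2: in region C, 2 can only go here (every other open cell in that region sees a 2).
r3c2 = 1: in row 3, 1 can only go here (every other open cell in that row sees a 1).
r6c2 = 5: row 6 has {2,3,4}; col 2 has {1,2,3,6}; region has {2,3,4} → only 5 remains.
r2c2 = 4: row 2 has {1,2,3}; col 2 has {1,2,3,5,6}; region has {1,2,3} → only 4 remains.
r4c5 = 2: in region D, 2 can only go here (every other open cell in that region sees a 2).
r5c6 = 2: in row 5, 2 can only go here (every other open cell in that row sees a 2).
Singles propagation stalls; r2c1 is still open with candidates {5,6}.
  Try r2c1 = 5: this forces r2c3=6, r5c1=4, r6c3=1, r6c5=6, r4c1=6, r5c3=5; then row 4 has no cell left for 5 — contradiction.
So r2c1 = 6.
r2c3 = 5: row 2 has {1,2,3,4,6}; col 3 has {2,3}; region has {1,2,3,4,6} → only 5 remains.

645231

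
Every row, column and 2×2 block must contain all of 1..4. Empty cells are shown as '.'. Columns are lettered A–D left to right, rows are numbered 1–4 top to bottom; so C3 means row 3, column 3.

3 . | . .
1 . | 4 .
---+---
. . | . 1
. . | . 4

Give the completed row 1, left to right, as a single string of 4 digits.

3412

D1 = 2: row 1 has {3}; col 4 has {1,4}; box has {4} → only 2 remains.
B2 = 2 (sole candidate).
D2 = 3 (sole candidate).
A4 = 2 (sole candidate).
C4 = 3 (sole candidate).
B1 = 4: row 1 has {2,3}; col 2 has {2}; box has {1,2,3} → only 4 remains.
C1 = 1: row 1 has {2,3,4}; col 3 has {3,4}; box has {2,3,4} → only 1 remains.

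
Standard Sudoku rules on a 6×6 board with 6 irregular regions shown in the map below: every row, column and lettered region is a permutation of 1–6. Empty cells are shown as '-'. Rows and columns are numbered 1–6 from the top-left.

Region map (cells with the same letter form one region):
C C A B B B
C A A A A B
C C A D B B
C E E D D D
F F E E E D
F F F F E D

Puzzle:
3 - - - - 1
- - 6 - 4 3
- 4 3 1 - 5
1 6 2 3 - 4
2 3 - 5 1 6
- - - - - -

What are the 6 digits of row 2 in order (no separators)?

516243

R1C3 = 5 (sole candidate).
R2C1 = 5: row 2 has {3,4,6}; col 1 has {1,2,3}; region has {1,3,4} → only 5 remains.
R2C4 = 2: row 2 has {3,4,5,6}; col 4 has {1,3,5}; region has {3,4,5,6} → only 2 remains.
R3C1 = 6 (sole candidate).
R3C5 = 2 (sole candidate).
R4C5 = 5 (sole candidate).
R5C3 = 4 (sole candidate).
R6C1 = 4 (sole candidate).
R6C3 = 1 (sole candidate).
R6C4 = 6 (sole candidate).
R6C5 = 3 (sole candidate).
R6C6 = 2 (sole candidate).
R1C2 = 2 (sole candidate).
R1C4 = 4 (sole candidate).
R1C5 = 6 (sole candidate).
R2C2 = 1: row 2 has {2,3,4,5,6}; col 2 has {2,3,4,6}; region has {2,3,4,5,6} → only 1 remains.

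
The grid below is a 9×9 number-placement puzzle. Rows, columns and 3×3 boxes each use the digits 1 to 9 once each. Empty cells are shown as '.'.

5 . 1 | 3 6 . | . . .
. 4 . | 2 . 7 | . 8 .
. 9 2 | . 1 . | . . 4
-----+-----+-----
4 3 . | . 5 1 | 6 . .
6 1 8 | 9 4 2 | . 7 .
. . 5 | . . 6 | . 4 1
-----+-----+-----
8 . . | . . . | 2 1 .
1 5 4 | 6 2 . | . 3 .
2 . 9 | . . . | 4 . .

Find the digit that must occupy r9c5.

8

r2c1 = 3: row 2 has {2,4,7,8}; col 1 has {1,2,4,5,6,8}; box has {1,2,4,5,9} → only 3 remains.
r2c3 = 6: row 2 has {2,3,4,7,8}; col 3 has {1,2,4,5,8,9}; box has {1,2,3,4,5,9} → only 6 remains.
r2c5 = 9: row 2 has {2,3,4,6,7,8}; col 5 has {1,2,4,5,6}; box has {1,2,3,6,7} → only 9 remains.
r2c9 = 5: row 2 has {2,3,4,6,7,8,9}; col 9 has {1,4}; box has {4,8} → only 5 remains.
r3c1 = 7: row 3 has {1,2,4,9}; col 1 has {1,2,3,4,5,6,8}; box has {1,2,3,4,5,6,9} → only 7 remains.
r3c7 = 3: row 3 has {1,2,4,7,9}; col 7 has {2,4,6}; box has {4,5,8} → only 3 remains.
r3c8 = 6: row 3 has {1,2,3,4,7,9}; col 8 has {1,3,4,7,8}; box has {3,4,5,8} → only 6 remains.
r4c3 = 7: row 4 has {1,3,4,5,6}; col 3 has {1,2,4,5,6,8,9}; box has {1,3,4,5,6,8} → only 7 remains.
r4c4 = 8: row 4 has {1,3,4,5,6,7}; col 4 has {2,3,6,9}; box has {1,2,4,5,6,9} → only 8 remains.
r5c7 = 5: row 5 has {1,2,4,6,7,8,9}; col 7 has {2,3,4,6}; box has {1,4,6,7} → only 5 remains.
r5c9 = 3: row 5 has {1,2,4,5,6,7,8,9}; col 9 has {1,4,5}; box has {1,4,5,6,7} → only 3 remains.
r6c1 = 9: row 6 has {1,4,5,6}; col 1 has {1,2,3,4,5,6,7,8}; box has {1,3,4,5,6,7,8} → only 9 remains.
r6c2 = 2: row 6 has {1,4,5,6,9}; col 2 has {1,3,4,5,9}; box has {1,3,4,5,6,7,8,9} → only 2 remains.
r6c4 = 7: row 6 has {1,2,4,5,6,9}; col 4 has {2,3,6,8,9}; box has {1,2,4,5,6,8,9} → only 7 remains.
r6c5 = 3: row 6 has {1,2,4,5,6,7,9}; col 5 has {1,2,4,5,6,9}; box has {1,2,4,5,6,7,8,9} → only 3 remains.
r6c7 = 8: row 6 has {1,2,3,4,5,6,7,9}; col 7 has {2,3,4,5,6}; box has {1,3,4,5,6,7} → only 8 remains.
r7c3 = 3: row 7 has {1,2,8}; col 3 has {1,2,4,5,6,7,8,9}; box has {1,2,4,5,8,9} → only 3 remains.
r7c5 = 7: row 7 has {1,2,3,8}; col 5 has {1,2,3,4,5,6,9}; box has {2,6} → only 7 remains.
r9c5 = 8: row 9 has {2,4,9}; col 5 has {1,2,3,4,5,6,7,9}; box has {2,6,7} → only 8 remains.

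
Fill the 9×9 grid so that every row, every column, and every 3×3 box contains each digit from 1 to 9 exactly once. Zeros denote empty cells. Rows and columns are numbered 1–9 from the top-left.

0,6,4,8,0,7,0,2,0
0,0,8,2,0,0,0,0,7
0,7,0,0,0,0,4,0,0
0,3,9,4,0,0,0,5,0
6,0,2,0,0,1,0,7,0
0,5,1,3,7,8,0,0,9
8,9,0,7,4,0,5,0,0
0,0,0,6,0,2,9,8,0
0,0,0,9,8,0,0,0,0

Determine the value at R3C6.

9

R2C2 = 1: row 2 has {2,7,8}; col 2 has {3,5,6,7,9}; box has {4,6,7,8} → only 1 remains.
R4C1 = 7: row 4 has {3,4,5,9}; col 1 has {6,8}; box has {1,2,3,5,6,9} → only 7 remains.
R4C6 = 6: row 4 has {3,4,5,7,9}; col 6 has {1,2,7,8}; box has {1,3,4,7,8} → only 6 remains.
R5C4 = 5: row 5 has {1,2,6,7}; col 4 has {2,3,4,6,7,8,9}; box has {1,3,4,6,7,8} → only 5 remains.
R5C5 = 9: row 5 has {1,2,5,6,7}; col 5 has {4,7,8}; box has {1,3,4,5,6,7,8} → only 9 remains.
R6C1 = 4: row 6 has {1,3,5,7,8,9}; col 1 has {6,7,8}; box has {1,2,3,5,6,7,9} → only 4 remains.
R6C8 = 6: row 6 has {1,3,4,5,7,8,9}; col 8 has {2,5,7,8}; box has {5,7,9} → only 6 remains.
R7C6 = 3: row 7 has {4,5,7,8,9}; col 6 has {1,2,6,7,8}; box has {2,4,6,7,8,9} → only 3 remains.
R7C8 = 1: row 7 has {3,4,5,7,8,9}; col 8 has {2,5,6,7,8}; box has {5,8,9} → only 1 remains.
R8C2 = 4: row 8 has {2,6,8,9}; col 2 has {1,3,5,6,7,9}; box has {8,9} → only 4 remains.
R8C9 = 3: row 8 has {2,4,6,8,9}; col 9 has {7,9}; box has {1,5,8,9} → only 3 remains.
R9C2 = 2: row 9 has {8,9}; col 2 has {1,3,4,5,6,7,9}; box has {4,8,9} → only 2 remains.
R9C6 = 5: row 9 has {2,8,9}; col 6 has {1,2,3,6,7,8}; box has {2,3,4,6,7,8,9} → only 5 remains.
R9C8 = 4: row 9 has {2,5,8,9}; col 8 has {1,2,5,6,7,8}; box has {1,3,5,8,9} → only 4 remains.
R9C9 = 6: row 9 has {2,4,5,8,9}; col 9 has {3,7,9}; box has {1,3,4,5,8,9} → only 6 remains.
R3C4 = 1: row 3 has {4,7}; col 4 has {2,3,4,5,6,7,8,9}; box has {2,7,8} → only 1 remains.
R3C6 = 9: row 3 has {1,4,7}; col 6 has {1,2,3,5,6,7,8}; box has {1,2,7,8} → only 9 remains.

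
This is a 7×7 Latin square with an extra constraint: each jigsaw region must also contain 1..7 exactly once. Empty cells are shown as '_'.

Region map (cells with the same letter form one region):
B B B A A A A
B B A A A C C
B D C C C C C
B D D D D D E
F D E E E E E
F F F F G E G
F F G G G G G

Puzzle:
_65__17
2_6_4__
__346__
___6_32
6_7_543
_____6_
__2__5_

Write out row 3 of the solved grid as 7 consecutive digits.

7134625

row 2, column 6 = 7: row 2 has {2,4,6}; col 6 has {1,3,4,5,6}; region has {3,4,6} → only 7 remains.
row 3, column 6 = 2: row 3 has {3,4,6}; col 6 has {1,3,4,5,6,7}; region has {3,4,6,7} → only 2 remains.
row 5, column 4 = 1: row 5 has {3,4,5,6,7}; col 4 has {4,6}; region has {2,3,4,5,6,7} → only 1 remains.
row 5, column 2 = 2: row 5 has {1,3,4,5,6,7}; col 2 has {6}; region has {3,6} → only 2 remains.
row 1, column 1 = 4: in row 1, 4 can only go here (every other open cell in that row sees a 4).
row 4, column 2 = 5: in row 4, 5 can only go here (every other open cell in that row sees a 5).
row 3, column 7 = 5: in row 3, 5 can only go here (every other open cell in that row sees a 5).
row 2, column 7 = 1: row 2 has {2,4,6,7}; col 7 has {2,3,5,7}; region has {2,3,4,5,6,7} → only 1 remains.
row 6, column 7 = 4: row 6 has {6}; col 7 has {1,2,3,5,7}; region has {2,5} → only 4 remains.
row 7, column 7 = 6: row 7 has {2,5}; col 7 has {1,2,3,4,5,7}; region has {2,4,5} → only 6 remains.
row 2, column 2 = 3: row 2 has {1,2,4,6,7}; col 2 has {2,5,6}; region has {2,4,5,6} → only 3 remains.
row 2, column 4 = 5: row 2 has {1,2,3,4,6,7}; col 4 has {1,4,6}; region has {1,4,6,7} → only 5 remains.
row 6, column 3 = 1: row 6 has {4,6}; col 3 has {2,3,5,6,7}; region has {6} → only 1 remains.
row 4, column 3 = 4: row 4 has {2,3,5,6}; col 3 has {1,2,3,5,6,7}; region has {2,3,5,6} → only 4 remains.
row 6, column 2 = 7: row 6 has {1,4,6}; col 2 has {2,3,5,6}; region has {1,6} → only 7 remains.
row 6, column 5 = 3: row 6 has {1,4,6,7}; col 5 has {4,5,6}; region has {2,4,5,6} → only 3 remains.
row 7, column 1 = 3: row 7 has {2,5,6}; col 1 has {2,4,6}; region has {1,6,7} → only 3 remains.
row 7, column 2 = 4: row 7 has {2,3,5,6}; col 2 has {2,3,5,6,7}; region has {1,3,6,7} → only 4 remains.
row 7, column 4 = 7: row 7 has {2,3,4,5,6}; col 4 has {1,4,5,6}; region has {2,3,4,5,6} → only 7 remains.
row 7, column 5 = 1: row 7 has {2,3,4,5,6,7}; col 5 has {3,4,5,6}; region has {2,3,4,5,6,7} → only 1 remains.
row 1, column 5 = 2: row 1 has {1,4,5,6,7}; col 5 has {1,3,4,5,6}; region has {1,4,5,6,7} → only 2 remains.
row 3, column 2 = 1: row 3 has {2,3,4,5,6}; col 2 has {2,3,4,5,6,7}; region has {2,3,4,5,6} → only 1 remains.
row 4, column 5 = 7: row 4 has {2,3,4,5,6}; col 5 has {1,2,3,4,5,6}; region has {1,2,3,4,5,6} → only 7 remains.
row 6, column 1 = 5: row 6 has {1,3,4,6,7}; col 1 has {2,3,4,6}; region has {1,3,4,6,7} → only 5 remains.
row 6, column 4 = 2: row 6 has {1,3,4,5,6,7}; col 4 has {1,4,5,6,7}; region has {1,3,4,5,6,7} → only 2 remains.
row 1, column 4 = 3: row 1 has {1,2,4,5,6,7}; col 4 has {1,2,4,5,6,7}; region has {1,2,4,5,6,7} → only 3 remains.
row 3, column 1 = 7: row 3 has {1,2,3,4,5,6}; col 1 has {2,3,4,5,6}; region has {2,3,4,5,6} → only 7 remains.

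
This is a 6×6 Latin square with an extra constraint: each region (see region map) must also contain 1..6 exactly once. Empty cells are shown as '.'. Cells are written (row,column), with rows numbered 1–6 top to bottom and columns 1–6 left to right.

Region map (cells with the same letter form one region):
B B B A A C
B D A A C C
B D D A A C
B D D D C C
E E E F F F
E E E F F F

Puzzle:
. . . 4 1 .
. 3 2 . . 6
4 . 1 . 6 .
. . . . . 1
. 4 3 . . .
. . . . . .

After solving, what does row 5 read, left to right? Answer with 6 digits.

643125

(2,4) = 5 (sole candidate).
(2,5) = 4 (sole candidate).
(3,4) = 3 (sole candidate).
(2,1) = 1 (sole candidate).
(4,3) = 4 (hidden single in row 4).
(5,4) = 1: in row 5, 1 can only go here (every other open cell in that row sees a 1).
(5,1) = 6: in row 5, 6 can only go here (every other open cell in that row sees a 6).
(6,3) = 5 (sole candidate).
(1,3) = 6 (sole candidate).
(6,1) = 2 (sole candidate).
(6,2) = 1 (sole candidate).
(6,4) = 6 (sole candidate).
(6,5) = 3 (sole candidate).
(6,6) = 4 (sole candidate).
(4,4) = 2 (sole candidate).
(4,5) = 5 (sole candidate).
(5,5) = 2: row 5 has {1,3,4,6}; col 5 has {1,3,4,5,6}; region has {1,3,4,6} → only 2 remains.
(5,6) = 5: row 5 has {1,2,3,4,6}; col 6 has {1,4,6}; region has {1,2,3,4,6} → only 5 remains.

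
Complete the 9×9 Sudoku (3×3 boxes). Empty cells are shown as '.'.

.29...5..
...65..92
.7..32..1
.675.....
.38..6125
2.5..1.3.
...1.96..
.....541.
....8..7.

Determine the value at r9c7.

2

r3c7 = 8: row 3 has {1,2,3,7}; col 7 has {1,4,5,6}; box has {1,2,5,9} → only 8 remains.
r4c7 = 9: row 4 has {5,6,7}; col 7 has {1,4,5,6,8}; box has {1,2,3,5} → only 9 remains.
r6c7 = 7: row 6 has {1,2,3,5}; col 7 has {1,4,5,6,8,9}; box has {1,2,3,5,9} → only 7 remains.
r2c7 = 3: row 2 has {2,5,6,9}; col 7 has {1,4,5,6,7,8,9}; box has {1,2,5,8,9} → only 3 remains.
r9c7 = 2: row 9 has {7,8}; col 7 has {1,3,4,5,6,7,8,9}; box has {1,4,6,7} → only 2 remains.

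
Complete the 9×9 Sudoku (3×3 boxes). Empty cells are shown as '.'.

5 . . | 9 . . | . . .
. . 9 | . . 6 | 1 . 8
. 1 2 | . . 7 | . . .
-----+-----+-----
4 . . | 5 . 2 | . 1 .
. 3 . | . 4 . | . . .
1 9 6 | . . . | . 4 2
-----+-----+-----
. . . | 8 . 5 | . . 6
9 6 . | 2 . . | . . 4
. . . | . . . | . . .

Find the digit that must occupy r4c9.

9

r5c1 = 2 (hidden single in row 5).
r6c7 = 5 (hidden single in row 6).
r5c3 = 5 (hidden single in row 5).
r8c8 = 5 (hidden single in row 8).
r2c5 = 5 (hidden single in row 2).
r2c8 = 2 (hidden single in row 2).
r1c5 = 2 (hidden single in row 1).
r1c6 = 1 (hidden single in row 1).
r8c6 = 3 (sole candidate).
r6c6 = 8 (sole candidate).
r5c6 = 9 (sole candidate).
r5c9 = 7 (sole candidate).
r9c6 = 4 (sole candidate).
r1c9 = 3 (sole candidate).
r4c9 = 9: row 4 has {1,2,4,5}; col 9 has {2,3,4,6,7,8}; box has {1,2,4,5,7} → only 9 remains.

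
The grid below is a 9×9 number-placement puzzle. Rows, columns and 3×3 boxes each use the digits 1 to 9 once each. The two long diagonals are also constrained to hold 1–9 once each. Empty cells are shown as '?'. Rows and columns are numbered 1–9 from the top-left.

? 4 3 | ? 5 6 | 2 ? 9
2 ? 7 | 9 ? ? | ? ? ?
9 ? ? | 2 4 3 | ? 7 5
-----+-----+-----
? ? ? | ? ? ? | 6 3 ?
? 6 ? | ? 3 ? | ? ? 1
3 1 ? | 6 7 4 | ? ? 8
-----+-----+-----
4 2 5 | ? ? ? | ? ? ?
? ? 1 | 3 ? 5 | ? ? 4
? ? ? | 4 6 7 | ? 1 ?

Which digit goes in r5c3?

8

r1c8 = 8 (sole candidate).
r2c8 = 4 (sole candidate).
r3c2 = 8 (sole candidate).
r3c3 = 6 (sole candidate).
r3c7 = 1 (sole candidate).
r8c2 = 7 (sole candidate).
r9c1 = 8 (sole candidate).
r9c3 = 9 (sole candidate).
r9c9 = 2 (sole candidate).
r1c1 = 1 (sole candidate).
r1c4 = 7 (sole candidate).
r2c2 = 5 (sole candidate).
r2c7 = 3 (sole candidate).
r2c9 = 6 (sole candidate).
r4c2 = 9 (sole candidate).
r4c4 = 8 (sole candidate).
r4c6 = 2 (sole candidate).
r4c9 = 7 (sole candidate).
r5c4 = 5 (sole candidate).
r5c6 = 9 (sole candidate).
r5c7 = 4 (sole candidate).
r5c8 = 2 (sole candidate).
r6c3 = 2 (sole candidate).
r7c4 = 1 (sole candidate).
r7c6 = 8 (sole candidate).
r7c9 = 3 (sole candidate).
r8c1 = 6 (sole candidate).
r8c8 = 9 (sole candidate).
r9c2 = 3 (sole candidate).
r9c7 = 5 (sole candidate).
r2c6 = 1 (sole candidate).
r4c1 = 5 (sole candidate).
r4c3 = 4 (sole candidate).
r4c5 = 1 (sole candidate).
r5c1 = 7 (sole candidate).
r5c3 = 8: row 5 has {1,2,3,4,5,6,7,9}; col 3 has {1,2,3,4,5,6,7,9}; box has {1,2,3,4,5,6,7,9} → only 8 remains.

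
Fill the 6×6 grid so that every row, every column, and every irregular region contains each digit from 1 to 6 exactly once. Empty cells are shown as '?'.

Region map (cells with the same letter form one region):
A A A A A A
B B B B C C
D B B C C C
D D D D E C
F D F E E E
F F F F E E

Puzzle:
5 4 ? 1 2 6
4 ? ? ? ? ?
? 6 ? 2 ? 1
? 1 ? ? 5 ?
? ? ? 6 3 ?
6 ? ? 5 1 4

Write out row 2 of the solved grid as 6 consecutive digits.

421365

r1c3 = 3: row 1 has {1,2,4,5,6}; col 3 has {}; region has {1,2,4,5,6} → only 3 remains.
r2c4 = 3: row 2 has {4}; col 4 has {1,2,5,6}; region has {4,6} → only 3 remains.
r2c5 = 6: row 2 has {3,4}; col 5 has {1,2,3,5}; region has {1,2} → only 6 remains.
r2c6 = 5: row 2 has {3,4,6}; col 6 has {1,4,6}; region has {1,2,6} → only 5 remains.
r3c1 = 3: row 3 has {1,2,6}; col 1 has {4,5,6}; region has {1} → only 3 remains.
r3c3 = 5: row 3 has {1,2,3,6}; col 3 has {3}; region has {3,4,6} → only 5 remains.
r3c5 = 4: row 3 has {1,2,3,5,6}; col 5 has {1,2,3,5,6}; region has {1,2,5,6} → only 4 remains.
r4c1 = 2: row 4 has {1,5}; col 1 has {3,4,5,6}; region has {1,3} → only 2 remains.
r4c4 = 4: row 4 has {1,2,5}; col 4 has {1,2,3,5,6}; region has {1,2,3} → only 4 remains.
r4c6 = 3: row 4 has {1,2,4,5}; col 6 has {1,4,5,6}; region has {1,2,4,5,6} → only 3 remains.
r5c1 = 1: row 5 has {3,6}; col 1 has {2,3,4,5,6}; region has {5,6} → only 1 remains.
r5c2 = 5: row 5 has {1,3,6}; col 2 has {1,4,6}; region has {1,2,3,4} → only 5 remains.
r5c6 = 2: row 5 has {1,3,5,6}; col 6 has {1,3,4,5,6}; region has {1,3,4,5,6} → only 2 remains.
r6c3 = 2: row 6 has {1,4,5,6}; col 3 has {3,5}; region has {1,5,6} → only 2 remains.
r2c2 = 2: row 2 has {3,4,5,6}; col 2 has {1,4,5,6}; region has {3,4,5,6} → only 2 remains.
r2c3 = 1: row 2 has {2,3,4,5,6}; col 3 has {2,3,5}; region has {2,3,4,5,6} → only 1 remains.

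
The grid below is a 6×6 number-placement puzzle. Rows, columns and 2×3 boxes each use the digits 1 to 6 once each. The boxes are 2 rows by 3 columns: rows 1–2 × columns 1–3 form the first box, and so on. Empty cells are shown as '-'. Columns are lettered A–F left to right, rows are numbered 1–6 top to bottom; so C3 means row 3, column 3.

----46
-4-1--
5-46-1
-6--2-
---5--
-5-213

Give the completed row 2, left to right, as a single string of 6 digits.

643152

D1 = 3: row 1 has {4,6}; col 4 has {1,2,5,6}; box has {1,4,6} → only 3 remains.
E2 = 5: row 2 has {1,4}; col 5 has {1,2,4}; box has {1,3,4,6} → only 5 remains.
F2 = 2: row 2 has {1,4,5}; col 6 has {1,3,6}; box has {1,3,4,5,6} → only 2 remains.
E3 = 3: row 3 has {1,4,5,6}; col 5 has {1,2,4,5}; box has {1,2,6} → only 3 remains.
D4 = 4: row 4 has {2,6}; col 4 has {1,2,3,5,6}; box has {1,2,3,6} → only 4 remains.
F4 = 5: row 4 has {2,4,6}; col 6 has {1,2,3,6}; box has {1,2,3,4,6} → only 5 remains.
E5 = 6: row 5 has {5}; col 5 has {1,2,3,4,5}; box has {1,2,3,5} → only 6 remains.
F5 = 4: row 5 has {5,6}; col 6 has {1,2,3,5,6}; box has {1,2,3,5,6} → only 4 remains.
C6 = 6: row 6 has {1,2,3,5}; col 3 has {4}; box has {5} → only 6 remains.
C2 = 3: row 2 has {1,2,4,5}; col 3 has {4,6}; box has {4} → only 3 remains.
B3 = 2: row 3 has {1,3,4,5,6}; col 2 has {4,5,6}; box has {4,5,6} → only 2 remains.
C4 = 1: row 4 has {2,4,5,6}; col 3 has {3,4,6}; box has {2,4,5,6} → only 1 remains.
C5 = 2: row 5 has {4,5,6}; col 3 has {1,3,4,6}; box has {5,6} → only 2 remains.
A6 = 4: row 6 has {1,2,3,5,6}; col 1 has {5}; box has {2,5,6} → only 4 remains.
B1 = 1: row 1 has {3,4,6}; col 2 has {2,4,5,6}; box has {3,4} → only 1 remains.
C1 = 5: row 1 has {1,3,4,6}; col 3 has {1,2,3,4,6}; box has {1,3,4} → only 5 remains.
A2 = 6: row 2 has {1,2,3,4,5}; col 1 has {4,5}; box has {1,3,4,5} → only 6 remains.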